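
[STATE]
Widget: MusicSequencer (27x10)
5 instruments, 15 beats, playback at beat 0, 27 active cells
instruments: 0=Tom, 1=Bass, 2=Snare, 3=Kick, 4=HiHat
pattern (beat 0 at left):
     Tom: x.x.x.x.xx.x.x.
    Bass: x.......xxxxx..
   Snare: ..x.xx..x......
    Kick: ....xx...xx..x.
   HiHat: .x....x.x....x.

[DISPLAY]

      ▼12345678901234      
   Tom█·█·█·█·██·█·█·      
  Bass█·······█████··      
 Snare··█·██··█······      
  Kick····██···██··█·      
 HiHat·█····█·█····█·      
                           
                           
                           
                           


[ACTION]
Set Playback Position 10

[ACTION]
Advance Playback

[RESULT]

      01234567890▼234      
   Tom█·█·█·█·██·█·█·      
  Bass█·······█████··      
 Snare··█·██··█······      
  Kick····██···██··█·      
 HiHat·█····█·█····█·      
                           
                           
                           
                           


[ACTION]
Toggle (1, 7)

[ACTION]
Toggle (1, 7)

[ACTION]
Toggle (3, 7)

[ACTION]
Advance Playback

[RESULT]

      012345678901▼34      
   Tom█·█·█·█·██·█·█·      
  Bass█·······█████··      
 Snare··█·██··█······      
  Kick····██·█·██··█·      
 HiHat·█····█·█····█·      
                           
                           
                           
                           


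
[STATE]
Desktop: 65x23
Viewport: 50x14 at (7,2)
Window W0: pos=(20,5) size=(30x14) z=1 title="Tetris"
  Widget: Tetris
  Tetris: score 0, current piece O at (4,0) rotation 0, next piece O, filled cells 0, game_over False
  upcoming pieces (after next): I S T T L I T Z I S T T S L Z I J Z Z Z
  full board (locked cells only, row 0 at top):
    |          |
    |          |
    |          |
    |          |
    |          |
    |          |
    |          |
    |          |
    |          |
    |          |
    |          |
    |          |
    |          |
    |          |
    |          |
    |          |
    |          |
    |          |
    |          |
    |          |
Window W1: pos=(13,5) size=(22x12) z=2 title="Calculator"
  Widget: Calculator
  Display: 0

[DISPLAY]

                                                  
                                                  
                                                  
      ┏━━━━━━━━━━━━━━━━━━━━┓━━━━━━━━━━━━━━┓       
      ┃ Calculator         ┃              ┃       
      ┠────────────────────┨──────────────┨       
      ┃                   0┃t:            ┃       
      ┃┌───┬───┬───┬───┐   ┃              ┃       
      ┃│ 7 │ 8 │ 9 │ ÷ │   ┃              ┃       
      ┃├───┼───┼───┼───┤   ┃              ┃       
      ┃│ 4 │ 5 │ 6 │ × │   ┃              ┃       
      ┃├───┼───┼───┼───┤   ┃              ┃       
      ┃│ 1 │ 2 │ 3 │ - │   ┃re:           ┃       
      ┃└───┴───┴───┴───┘   ┃              ┃       


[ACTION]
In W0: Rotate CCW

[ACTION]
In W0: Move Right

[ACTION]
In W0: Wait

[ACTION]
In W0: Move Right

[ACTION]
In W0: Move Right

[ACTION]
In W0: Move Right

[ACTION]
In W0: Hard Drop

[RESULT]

                                                  
                                                  
                                                  
      ┏━━━━━━━━━━━━━━━━━━━━┓━━━━━━━━━━━━━━┓       
      ┃ Calculator         ┃              ┃       
      ┠────────────────────┨──────────────┨       
      ┃                   0┃t:            ┃       
      ┃┌───┬───┬───┬───┐   ┃█             ┃       
      ┃│ 7 │ 8 │ 9 │ ÷ │   ┃              ┃       
      ┃├───┼───┼───┼───┤   ┃              ┃       
      ┃│ 4 │ 5 │ 6 │ × │   ┃              ┃       
      ┃├───┼───┼───┼───┤   ┃              ┃       
      ┃│ 1 │ 2 │ 3 │ - │   ┃re:           ┃       
      ┃└───┴───┴───┴───┘   ┃              ┃       


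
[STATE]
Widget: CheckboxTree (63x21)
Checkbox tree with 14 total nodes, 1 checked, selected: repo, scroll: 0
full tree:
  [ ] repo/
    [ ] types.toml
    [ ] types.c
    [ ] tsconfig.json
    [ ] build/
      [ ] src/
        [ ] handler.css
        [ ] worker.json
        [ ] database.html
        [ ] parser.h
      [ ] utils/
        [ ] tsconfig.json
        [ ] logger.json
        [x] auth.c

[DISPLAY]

>[-] repo/                                                     
   [ ] types.toml                                              
   [ ] types.c                                                 
   [ ] tsconfig.json                                           
   [-] build/                                                  
     [ ] src/                                                  
       [ ] handler.css                                         
       [ ] worker.json                                         
       [ ] database.html                                       
       [ ] parser.h                                            
     [-] utils/                                                
       [ ] tsconfig.json                                       
       [ ] logger.json                                         
       [x] auth.c                                              
                                                               
                                                               
                                                               
                                                               
                                                               
                                                               
                                                               


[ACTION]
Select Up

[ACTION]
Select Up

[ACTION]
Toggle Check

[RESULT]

>[x] repo/                                                     
   [x] types.toml                                              
   [x] types.c                                                 
   [x] tsconfig.json                                           
   [x] build/                                                  
     [x] src/                                                  
       [x] handler.css                                         
       [x] worker.json                                         
       [x] database.html                                       
       [x] parser.h                                            
     [x] utils/                                                
       [x] tsconfig.json                                       
       [x] logger.json                                         
       [x] auth.c                                              
                                                               
                                                               
                                                               
                                                               
                                                               
                                                               
                                                               


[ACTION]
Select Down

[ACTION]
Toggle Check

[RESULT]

 [-] repo/                                                     
>  [ ] types.toml                                              
   [x] types.c                                                 
   [x] tsconfig.json                                           
   [x] build/                                                  
     [x] src/                                                  
       [x] handler.css                                         
       [x] worker.json                                         
       [x] database.html                                       
       [x] parser.h                                            
     [x] utils/                                                
       [x] tsconfig.json                                       
       [x] logger.json                                         
       [x] auth.c                                              
                                                               
                                                               
                                                               
                                                               
                                                               
                                                               
                                                               


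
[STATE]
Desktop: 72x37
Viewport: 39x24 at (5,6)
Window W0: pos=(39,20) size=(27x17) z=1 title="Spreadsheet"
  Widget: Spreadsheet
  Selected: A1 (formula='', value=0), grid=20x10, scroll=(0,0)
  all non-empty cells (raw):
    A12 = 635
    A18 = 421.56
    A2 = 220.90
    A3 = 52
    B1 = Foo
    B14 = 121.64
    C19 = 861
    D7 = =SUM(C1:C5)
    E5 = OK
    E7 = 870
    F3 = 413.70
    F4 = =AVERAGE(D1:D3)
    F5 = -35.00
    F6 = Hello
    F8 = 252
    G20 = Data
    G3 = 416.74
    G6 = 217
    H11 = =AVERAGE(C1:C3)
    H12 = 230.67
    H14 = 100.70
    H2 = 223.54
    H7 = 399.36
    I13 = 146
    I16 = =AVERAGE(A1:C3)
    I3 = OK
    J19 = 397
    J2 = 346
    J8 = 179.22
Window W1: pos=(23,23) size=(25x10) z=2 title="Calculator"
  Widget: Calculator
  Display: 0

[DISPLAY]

                                       
                                       
                                       
                                       
                                       
                                       
                                       
                                       
                                       
                                       
                                       
                                       
                                       
                                       
                                  ┏━━━━
                                  ┃ Spr
                                  ┠────
                  ┏━━━━━━━━━━━━━━━━━━━━
                  ┃ Calculator         
                  ┠────────────────────
                  ┃                    
                  ┃┌───┬───┬───┬───┐   
                  ┃│ 7 │ 8 │ 9 │ ÷ │   
                  ┃├───┼───┼───┼───┤   


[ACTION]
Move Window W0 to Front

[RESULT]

                                       
                                       
                                       
                                       
                                       
                                       
                                       
                                       
                                       
                                       
                                       
                                       
                                       
                                       
                                  ┏━━━━
                                  ┃ Spr
                                  ┠────
                  ┏━━━━━━━━━━━━━━━┃A1: 
                  ┃ Calculator    ┃    
                  ┠───────────────┃----
                  ┃               ┃  1 
                  ┃┌───┬───┬───┬──┃  2 
                  ┃│ 7 │ 8 │ 9 │ ÷┃  3 
                  ┃├───┼───┼───┼──┃  4 


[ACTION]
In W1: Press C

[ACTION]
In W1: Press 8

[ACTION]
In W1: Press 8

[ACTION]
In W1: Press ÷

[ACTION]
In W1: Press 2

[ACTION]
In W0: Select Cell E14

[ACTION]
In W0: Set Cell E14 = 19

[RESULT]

                                       
                                       
                                       
                                       
                                       
                                       
                                       
                                       
                                       
                                       
                                       
                                       
                                       
                                       
                                  ┏━━━━
                                  ┃ Spr
                                  ┠────
                  ┏━━━━━━━━━━━━━━━┃E14:
                  ┃ Calculator    ┃    
                  ┠───────────────┃----
                  ┃               ┃  1 
                  ┃┌───┬───┬───┬──┃  2 
                  ┃│ 7 │ 8 │ 9 │ ÷┃  3 
                  ┃├───┼───┼───┼──┃  4 


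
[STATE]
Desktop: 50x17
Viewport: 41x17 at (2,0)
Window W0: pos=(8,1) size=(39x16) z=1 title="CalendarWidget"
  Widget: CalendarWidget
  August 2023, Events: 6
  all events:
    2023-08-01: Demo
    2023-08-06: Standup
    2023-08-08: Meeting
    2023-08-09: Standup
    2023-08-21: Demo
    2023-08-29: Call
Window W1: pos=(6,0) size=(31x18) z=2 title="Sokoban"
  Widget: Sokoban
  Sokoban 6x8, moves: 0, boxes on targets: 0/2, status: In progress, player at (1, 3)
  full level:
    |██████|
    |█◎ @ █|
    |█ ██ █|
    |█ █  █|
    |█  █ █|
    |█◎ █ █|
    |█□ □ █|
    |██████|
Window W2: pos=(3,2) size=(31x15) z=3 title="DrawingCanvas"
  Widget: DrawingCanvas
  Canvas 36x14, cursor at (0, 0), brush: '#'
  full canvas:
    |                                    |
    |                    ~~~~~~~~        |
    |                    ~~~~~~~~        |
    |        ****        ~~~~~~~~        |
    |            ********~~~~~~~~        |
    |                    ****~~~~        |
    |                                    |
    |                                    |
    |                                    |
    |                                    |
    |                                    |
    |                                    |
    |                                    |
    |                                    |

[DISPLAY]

    ┏━━━━━━━━━━━━━━━━━━━━━━━━━━━━━┓      
    ┃ Sokoban                     ┃━━━━━━
 ┏━━━━━━━━━━━━━━━━━━━━━━━━━━━━━┓──┨      
 ┃ DrawingCanvas               ┃  ┃──────
 ┠─────────────────────────────┨  ┃      
 ┃+                            ┃  ┃      
 ┃                    ~~~~~~~~ ┃  ┃      
 ┃                    ~~~~~~~~ ┃  ┃      
 ┃        ****        ~~~~~~~~ ┃  ┃      
 ┃            ********~~~~~~~~ ┃  ┃      
 ┃                    ****~~~~ ┃  ┃      
 ┃                             ┃  ┃      
 ┃                             ┃  ┃      
 ┃                             ┃  ┃      
 ┃                             ┃  ┃      
 ┃                             ┃  ┃      
 ┗━━━━━━━━━━━━━━━━━━━━━━━━━━━━━┛  ┃━━━━━━


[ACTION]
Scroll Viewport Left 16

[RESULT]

      ┏━━━━━━━━━━━━━━━━━━━━━━━━━━━━━┓    
      ┃ Sokoban                     ┃━━━━
   ┏━━━━━━━━━━━━━━━━━━━━━━━━━━━━━┓──┨    
   ┃ DrawingCanvas               ┃  ┃────
   ┠─────────────────────────────┨  ┃    
   ┃+                            ┃  ┃    
   ┃                    ~~~~~~~~ ┃  ┃    
   ┃                    ~~~~~~~~ ┃  ┃    
   ┃        ****        ~~~~~~~~ ┃  ┃    
   ┃            ********~~~~~~~~ ┃  ┃    
   ┃                    ****~~~~ ┃  ┃    
   ┃                             ┃  ┃    
   ┃                             ┃  ┃    
   ┃                             ┃  ┃    
   ┃                             ┃  ┃    
   ┃                             ┃  ┃    
   ┗━━━━━━━━━━━━━━━━━━━━━━━━━━━━━┛  ┃━━━━


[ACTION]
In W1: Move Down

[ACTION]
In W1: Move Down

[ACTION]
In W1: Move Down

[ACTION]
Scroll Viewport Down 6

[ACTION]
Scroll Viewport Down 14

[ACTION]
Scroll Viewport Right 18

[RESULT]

━━━━━━━━━━━━━━━━━━━━━━━━━━━┓             
okoban                     ┃━━━━━━━━━┓   
━━━━━━━━━━━━━━━━━━━━━━━━┓──┨         ┃   
ingCanvas               ┃  ┃─────────┨   
────────────────────────┨  ┃         ┃   
                        ┃  ┃         ┃   
               ~~~~~~~~ ┃  ┃         ┃   
               ~~~~~~~~ ┃  ┃         ┃   
   ****        ~~~~~~~~ ┃  ┃         ┃   
       ********~~~~~~~~ ┃  ┃         ┃   
               ****~~~~ ┃  ┃         ┃   
                        ┃  ┃         ┃   
                        ┃  ┃         ┃   
                        ┃  ┃         ┃   
                        ┃  ┃         ┃   
                        ┃  ┃         ┃   
━━━━━━━━━━━━━━━━━━━━━━━━┛  ┃━━━━━━━━━┛   


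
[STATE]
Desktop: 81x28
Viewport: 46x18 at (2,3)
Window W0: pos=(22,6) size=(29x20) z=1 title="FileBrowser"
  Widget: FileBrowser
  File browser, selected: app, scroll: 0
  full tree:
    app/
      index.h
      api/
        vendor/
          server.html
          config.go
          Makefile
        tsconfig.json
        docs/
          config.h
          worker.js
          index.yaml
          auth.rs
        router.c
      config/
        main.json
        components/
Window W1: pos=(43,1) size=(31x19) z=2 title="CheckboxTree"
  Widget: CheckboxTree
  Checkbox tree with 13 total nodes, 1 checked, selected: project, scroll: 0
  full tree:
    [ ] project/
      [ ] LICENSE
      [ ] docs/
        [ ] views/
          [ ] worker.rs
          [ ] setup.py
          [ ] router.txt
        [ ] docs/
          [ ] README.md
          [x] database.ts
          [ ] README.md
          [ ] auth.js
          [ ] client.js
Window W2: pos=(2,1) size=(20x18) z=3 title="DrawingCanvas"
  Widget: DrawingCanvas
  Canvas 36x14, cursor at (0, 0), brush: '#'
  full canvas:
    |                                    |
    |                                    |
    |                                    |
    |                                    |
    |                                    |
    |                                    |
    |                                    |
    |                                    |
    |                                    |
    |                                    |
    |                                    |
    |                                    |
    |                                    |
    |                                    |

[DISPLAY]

┠──────────────────┨                     ┠────
┃+                 ┃                     ┃>[-]
┃                  ┃                     ┃   [
┃                  ┃┏━━━━━━━━━━━━━━━━━━━━┃   [
┃                  ┃┃ FileBrowser        ┃    
┃                  ┃┠────────────────────┃    
┃                  ┃┃> [-] app/          ┃    
┃                  ┃┃    index.h         ┃    
┃                  ┃┃    [+] api/        ┃    
┃                  ┃┃    [+] config/     ┃    
┃                  ┃┃                    ┃    
┃                  ┃┃                    ┃    
┃                  ┃┃                    ┃    
┃                  ┃┃                    ┃    
┃                  ┃┃                    ┃    
┗━━━━━━━━━━━━━━━━━━┛┃                    ┃    
                    ┃                    ┗━━━━
                    ┃                         


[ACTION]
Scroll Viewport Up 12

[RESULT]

                                              
┏━━━━━━━━━━━━━━━━━━┓                     ┏━━━━
┃ DrawingCanvas    ┃                     ┃ Che
┠──────────────────┨                     ┠────
┃+                 ┃                     ┃>[-]
┃                  ┃                     ┃   [
┃                  ┃┏━━━━━━━━━━━━━━━━━━━━┃   [
┃                  ┃┃ FileBrowser        ┃    
┃                  ┃┠────────────────────┃    
┃                  ┃┃> [-] app/          ┃    
┃                  ┃┃    index.h         ┃    
┃                  ┃┃    [+] api/        ┃    
┃                  ┃┃    [+] config/     ┃    
┃                  ┃┃                    ┃    
┃                  ┃┃                    ┃    
┃                  ┃┃                    ┃    
┃                  ┃┃                    ┃    
┃                  ┃┃                    ┃    


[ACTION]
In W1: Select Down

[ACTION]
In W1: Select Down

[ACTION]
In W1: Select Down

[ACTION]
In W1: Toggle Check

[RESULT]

                                              
┏━━━━━━━━━━━━━━━━━━┓                     ┏━━━━
┃ DrawingCanvas    ┃                     ┃ Che
┠──────────────────┨                     ┠────
┃+                 ┃                     ┃ [-]
┃                  ┃                     ┃   [
┃                  ┃┏━━━━━━━━━━━━━━━━━━━━┃   [
┃                  ┃┃ FileBrowser        ┃>   
┃                  ┃┠────────────────────┃    
┃                  ┃┃> [-] app/          ┃    
┃                  ┃┃    index.h         ┃    
┃                  ┃┃    [+] api/        ┃    
┃                  ┃┃    [+] config/     ┃    
┃                  ┃┃                    ┃    
┃                  ┃┃                    ┃    
┃                  ┃┃                    ┃    
┃                  ┃┃                    ┃    
┃                  ┃┃                    ┃    


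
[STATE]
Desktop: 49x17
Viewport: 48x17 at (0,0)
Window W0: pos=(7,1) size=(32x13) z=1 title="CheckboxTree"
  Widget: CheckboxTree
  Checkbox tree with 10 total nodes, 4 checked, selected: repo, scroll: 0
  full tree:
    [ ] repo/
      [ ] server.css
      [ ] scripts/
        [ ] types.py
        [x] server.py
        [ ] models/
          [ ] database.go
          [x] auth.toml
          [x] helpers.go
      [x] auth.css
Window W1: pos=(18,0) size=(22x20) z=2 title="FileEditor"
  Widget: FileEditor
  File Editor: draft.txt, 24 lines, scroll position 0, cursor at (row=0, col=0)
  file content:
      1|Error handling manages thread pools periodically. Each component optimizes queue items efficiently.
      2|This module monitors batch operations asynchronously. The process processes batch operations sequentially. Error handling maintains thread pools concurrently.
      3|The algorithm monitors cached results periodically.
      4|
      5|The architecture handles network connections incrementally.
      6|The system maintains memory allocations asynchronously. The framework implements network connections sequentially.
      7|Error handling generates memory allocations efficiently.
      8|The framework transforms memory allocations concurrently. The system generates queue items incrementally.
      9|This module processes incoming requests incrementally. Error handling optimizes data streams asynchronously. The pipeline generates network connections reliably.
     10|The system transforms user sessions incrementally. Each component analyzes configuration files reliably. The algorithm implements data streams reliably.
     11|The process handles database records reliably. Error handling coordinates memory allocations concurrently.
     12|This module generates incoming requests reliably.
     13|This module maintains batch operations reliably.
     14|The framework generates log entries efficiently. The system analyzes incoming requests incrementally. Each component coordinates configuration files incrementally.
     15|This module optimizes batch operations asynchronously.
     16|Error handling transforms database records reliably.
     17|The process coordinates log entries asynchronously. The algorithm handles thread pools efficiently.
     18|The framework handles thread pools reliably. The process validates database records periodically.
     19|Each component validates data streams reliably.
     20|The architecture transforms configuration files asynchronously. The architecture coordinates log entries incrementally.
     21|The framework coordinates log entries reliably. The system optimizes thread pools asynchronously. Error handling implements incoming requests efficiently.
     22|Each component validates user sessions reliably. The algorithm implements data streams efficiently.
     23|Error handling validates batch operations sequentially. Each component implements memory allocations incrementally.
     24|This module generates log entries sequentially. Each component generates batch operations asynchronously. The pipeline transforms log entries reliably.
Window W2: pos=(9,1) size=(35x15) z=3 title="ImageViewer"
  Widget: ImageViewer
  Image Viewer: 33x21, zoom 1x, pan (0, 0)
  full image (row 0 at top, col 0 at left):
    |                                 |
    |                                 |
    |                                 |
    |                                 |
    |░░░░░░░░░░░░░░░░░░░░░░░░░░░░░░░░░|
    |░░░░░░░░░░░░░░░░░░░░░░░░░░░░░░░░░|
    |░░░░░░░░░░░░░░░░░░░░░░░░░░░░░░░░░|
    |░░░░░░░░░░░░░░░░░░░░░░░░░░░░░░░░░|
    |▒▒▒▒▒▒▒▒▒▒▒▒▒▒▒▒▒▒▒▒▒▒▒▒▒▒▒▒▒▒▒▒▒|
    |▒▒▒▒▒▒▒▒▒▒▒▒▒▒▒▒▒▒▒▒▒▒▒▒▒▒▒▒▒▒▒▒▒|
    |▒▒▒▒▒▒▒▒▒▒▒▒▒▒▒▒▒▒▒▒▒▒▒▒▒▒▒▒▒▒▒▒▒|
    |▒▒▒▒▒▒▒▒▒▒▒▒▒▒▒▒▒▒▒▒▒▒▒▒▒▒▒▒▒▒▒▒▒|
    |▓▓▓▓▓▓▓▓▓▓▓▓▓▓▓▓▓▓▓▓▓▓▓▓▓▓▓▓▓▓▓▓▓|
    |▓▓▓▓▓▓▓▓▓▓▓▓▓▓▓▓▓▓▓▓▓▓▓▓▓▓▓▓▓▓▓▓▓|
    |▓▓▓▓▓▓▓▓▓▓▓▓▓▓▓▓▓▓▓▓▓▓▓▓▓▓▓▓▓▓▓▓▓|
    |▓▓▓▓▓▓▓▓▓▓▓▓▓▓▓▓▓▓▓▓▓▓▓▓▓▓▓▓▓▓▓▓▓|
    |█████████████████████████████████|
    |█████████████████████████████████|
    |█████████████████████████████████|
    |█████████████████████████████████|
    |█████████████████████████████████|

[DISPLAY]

                  ┏━━━━━━━━━━━━━━━━━━━━┓        
       ┏━┏━━━━━━━━━━━━━━━━━━━━━━━━━━━━━━━━━┓    
       ┃ ┃ ImageViewer                     ┃    
       ┠─┠─────────────────────────────────┨    
       ┃>┃                                 ┃    
       ┃ ┃                                 ┃    
       ┃ ┃                                 ┃    
       ┃ ┃                                 ┃    
       ┃ ┃░░░░░░░░░░░░░░░░░░░░░░░░░░░░░░░░░┃    
       ┃ ┃░░░░░░░░░░░░░░░░░░░░░░░░░░░░░░░░░┃    
       ┃ ┃░░░░░░░░░░░░░░░░░░░░░░░░░░░░░░░░░┃    
       ┃ ┃░░░░░░░░░░░░░░░░░░░░░░░░░░░░░░░░░┃    
       ┃ ┃▒▒▒▒▒▒▒▒▒▒▒▒▒▒▒▒▒▒▒▒▒▒▒▒▒▒▒▒▒▒▒▒▒┃    
       ┗━┃▒▒▒▒▒▒▒▒▒▒▒▒▒▒▒▒▒▒▒▒▒▒▒▒▒▒▒▒▒▒▒▒▒┃    
         ┃▒▒▒▒▒▒▒▒▒▒▒▒▒▒▒▒▒▒▒▒▒▒▒▒▒▒▒▒▒▒▒▒▒┃    
         ┗━━━━━━━━━━━━━━━━━━━━━━━━━━━━━━━━━┛    
                  ┃The framework gener░┃        


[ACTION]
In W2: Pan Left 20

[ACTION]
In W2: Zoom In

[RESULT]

                  ┏━━━━━━━━━━━━━━━━━━━━┓        
       ┏━┏━━━━━━━━━━━━━━━━━━━━━━━━━━━━━━━━━┓    
       ┃ ┃ ImageViewer                     ┃    
       ┠─┠─────────────────────────────────┨    
       ┃>┃                                 ┃    
       ┃ ┃                                 ┃    
       ┃ ┃                                 ┃    
       ┃ ┃                                 ┃    
       ┃ ┃                                 ┃    
       ┃ ┃                                 ┃    
       ┃ ┃                                 ┃    
       ┃ ┃                                 ┃    
       ┃ ┃░░░░░░░░░░░░░░░░░░░░░░░░░░░░░░░░░┃    
       ┗━┃░░░░░░░░░░░░░░░░░░░░░░░░░░░░░░░░░┃    
         ┃░░░░░░░░░░░░░░░░░░░░░░░░░░░░░░░░░┃    
         ┗━━━━━━━━━━━━━━━━━━━━━━━━━━━━━━━━━┛    
                  ┃The framework gener░┃        


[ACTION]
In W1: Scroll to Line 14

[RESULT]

                  ┏━━━━━━━━━━━━━━━━━━━━┓        
       ┏━┏━━━━━━━━━━━━━━━━━━━━━━━━━━━━━━━━━┓    
       ┃ ┃ ImageViewer                     ┃    
       ┠─┠─────────────────────────────────┨    
       ┃>┃                                 ┃    
       ┃ ┃                                 ┃    
       ┃ ┃                                 ┃    
       ┃ ┃                                 ┃    
       ┃ ┃                                 ┃    
       ┃ ┃                                 ┃    
       ┃ ┃                                 ┃    
       ┃ ┃                                 ┃    
       ┃ ┃░░░░░░░░░░░░░░░░░░░░░░░░░░░░░░░░░┃    
       ┗━┃░░░░░░░░░░░░░░░░░░░░░░░░░░░░░░░░░┃    
         ┃░░░░░░░░░░░░░░░░░░░░░░░░░░░░░░░░░┃    
         ┗━━━━━━━━━━━━━━━━━━━━━━━━━━━━━━━━━┛    
                  ┃Each component vali░┃        


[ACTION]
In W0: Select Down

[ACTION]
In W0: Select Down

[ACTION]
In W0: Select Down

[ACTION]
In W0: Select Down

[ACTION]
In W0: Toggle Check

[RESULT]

                  ┏━━━━━━━━━━━━━━━━━━━━┓        
       ┏━┏━━━━━━━━━━━━━━━━━━━━━━━━━━━━━━━━━┓    
       ┃ ┃ ImageViewer                     ┃    
       ┠─┠─────────────────────────────────┨    
       ┃ ┃                                 ┃    
       ┃ ┃                                 ┃    
       ┃ ┃                                 ┃    
       ┃ ┃                                 ┃    
       ┃>┃                                 ┃    
       ┃ ┃                                 ┃    
       ┃ ┃                                 ┃    
       ┃ ┃                                 ┃    
       ┃ ┃░░░░░░░░░░░░░░░░░░░░░░░░░░░░░░░░░┃    
       ┗━┃░░░░░░░░░░░░░░░░░░░░░░░░░░░░░░░░░┃    
         ┃░░░░░░░░░░░░░░░░░░░░░░░░░░░░░░░░░┃    
         ┗━━━━━━━━━━━━━━━━━━━━━━━━━━━━━━━━━┛    
                  ┃Each component vali░┃        


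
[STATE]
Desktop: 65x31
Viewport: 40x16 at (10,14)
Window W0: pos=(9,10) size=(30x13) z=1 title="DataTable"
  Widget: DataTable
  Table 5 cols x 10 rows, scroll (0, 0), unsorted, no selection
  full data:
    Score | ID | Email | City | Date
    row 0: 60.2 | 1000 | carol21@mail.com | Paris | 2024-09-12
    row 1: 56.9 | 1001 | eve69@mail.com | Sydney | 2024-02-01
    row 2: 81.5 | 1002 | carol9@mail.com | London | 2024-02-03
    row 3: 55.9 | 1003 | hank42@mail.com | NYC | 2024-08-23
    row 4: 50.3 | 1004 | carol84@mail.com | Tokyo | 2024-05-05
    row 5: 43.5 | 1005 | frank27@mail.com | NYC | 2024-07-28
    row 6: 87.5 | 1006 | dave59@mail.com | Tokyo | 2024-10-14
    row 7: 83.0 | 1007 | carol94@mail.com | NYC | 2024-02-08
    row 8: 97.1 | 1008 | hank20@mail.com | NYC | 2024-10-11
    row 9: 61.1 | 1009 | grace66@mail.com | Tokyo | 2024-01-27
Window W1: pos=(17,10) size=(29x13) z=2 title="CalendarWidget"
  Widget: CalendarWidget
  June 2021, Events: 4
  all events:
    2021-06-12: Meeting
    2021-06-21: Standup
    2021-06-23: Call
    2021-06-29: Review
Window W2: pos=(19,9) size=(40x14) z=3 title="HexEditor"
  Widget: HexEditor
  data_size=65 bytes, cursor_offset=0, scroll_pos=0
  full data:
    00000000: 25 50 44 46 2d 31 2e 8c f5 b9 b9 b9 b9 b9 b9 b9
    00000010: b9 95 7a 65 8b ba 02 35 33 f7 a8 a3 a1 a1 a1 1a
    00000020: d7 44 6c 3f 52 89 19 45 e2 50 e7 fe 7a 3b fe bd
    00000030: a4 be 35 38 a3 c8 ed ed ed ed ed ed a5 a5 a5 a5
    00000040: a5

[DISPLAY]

─────┼─┃M┃00000020  d7 44 6c 3f 52 89 19
60.2 │1┃ ┃00000030  a4 be 35 38 a3 c8 ed
56.9 │1┃ ┃00000040  a5                  
81.5 │1┃1┃                              
55.9 │1┃2┃                              
50.3 │1┃2┃                              
43.5 │1┃ ┃                              
87.5 │1┃ ┃                              
━━━━━━━┗━┗━━━━━━━━━━━━━━━━━━━━━━━━━━━━━━
                                        
                                        
                                        
                                        
                                        
                                        
                                        


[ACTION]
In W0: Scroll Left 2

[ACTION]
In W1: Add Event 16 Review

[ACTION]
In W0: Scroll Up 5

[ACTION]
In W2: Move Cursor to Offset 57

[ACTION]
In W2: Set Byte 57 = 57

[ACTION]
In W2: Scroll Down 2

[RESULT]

─────┼─┃M┃00000040  a5                  
60.2 │1┃ ┃                              
56.9 │1┃ ┃                              
81.5 │1┃1┃                              
55.9 │1┃2┃                              
50.3 │1┃2┃                              
43.5 │1┃ ┃                              
87.5 │1┃ ┃                              
━━━━━━━┗━┗━━━━━━━━━━━━━━━━━━━━━━━━━━━━━━
                                        
                                        
                                        
                                        
                                        
                                        
                                        


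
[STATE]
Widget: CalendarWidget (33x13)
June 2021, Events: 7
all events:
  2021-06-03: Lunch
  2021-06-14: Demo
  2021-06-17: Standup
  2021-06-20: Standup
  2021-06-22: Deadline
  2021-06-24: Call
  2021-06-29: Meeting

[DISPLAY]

            June 2021            
Mo Tu We Th Fr Sa Su             
    1  2  3*  4  5  6            
 7  8  9 10 11 12 13             
14* 15 16 17* 18 19 20*          
21 22* 23 24* 25 26 27           
28 29* 30                        
                                 
                                 
                                 
                                 
                                 
                                 


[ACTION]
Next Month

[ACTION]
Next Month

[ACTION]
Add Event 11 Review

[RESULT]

           August 2021           
Mo Tu We Th Fr Sa Su             
                   1             
 2  3  4  5  6  7  8             
 9 10 11* 12 13 14 15            
16 17 18 19 20 21 22             
23 24 25 26 27 28 29             
30 31                            
                                 
                                 
                                 
                                 
                                 


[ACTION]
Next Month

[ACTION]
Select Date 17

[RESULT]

          September 2021         
Mo Tu We Th Fr Sa Su             
       1  2  3  4  5             
 6  7  8  9 10 11 12             
13 14 15 16 [17] 18 19           
20 21 22 23 24 25 26             
27 28 29 30                      
                                 
                                 
                                 
                                 
                                 
                                 


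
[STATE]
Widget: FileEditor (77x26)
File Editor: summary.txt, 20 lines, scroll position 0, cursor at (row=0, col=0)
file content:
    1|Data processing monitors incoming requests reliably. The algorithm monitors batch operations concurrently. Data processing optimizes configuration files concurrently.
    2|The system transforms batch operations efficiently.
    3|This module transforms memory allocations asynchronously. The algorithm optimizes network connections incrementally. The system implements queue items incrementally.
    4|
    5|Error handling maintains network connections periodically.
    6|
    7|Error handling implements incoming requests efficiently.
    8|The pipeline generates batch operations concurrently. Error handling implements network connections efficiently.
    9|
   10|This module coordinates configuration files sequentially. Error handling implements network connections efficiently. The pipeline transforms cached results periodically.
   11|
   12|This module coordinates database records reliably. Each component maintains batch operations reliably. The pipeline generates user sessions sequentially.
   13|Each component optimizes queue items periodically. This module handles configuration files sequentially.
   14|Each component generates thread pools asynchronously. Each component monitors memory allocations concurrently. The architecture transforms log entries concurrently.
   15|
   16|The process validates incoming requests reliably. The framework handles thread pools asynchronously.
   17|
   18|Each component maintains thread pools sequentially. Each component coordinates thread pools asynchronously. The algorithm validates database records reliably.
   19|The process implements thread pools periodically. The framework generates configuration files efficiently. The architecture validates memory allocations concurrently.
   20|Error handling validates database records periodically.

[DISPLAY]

█ata processing monitors incoming requests reliably. The algorithm monitors ▲
The system transforms batch operations efficiently.                         █
This module transforms memory allocations asynchronously. The algorithm opti░
                                                                            ░
Error handling maintains network connections periodically.                  ░
                                                                            ░
Error handling implements incoming requests efficiently.                    ░
The pipeline generates batch operations concurrently. Error handling impleme░
                                                                            ░
This module coordinates configuration files sequentially. Error handling imp░
                                                                            ░
This module coordinates database records reliably. Each component maintains ░
Each component optimizes queue items periodically. This module handles confi░
Each component generates thread pools asynchronously. Each component monitor░
                                                                            ░
The process validates incoming requests reliably. The framework handles thre░
                                                                            ░
Each component maintains thread pools sequentially. Each component coordinat░
The process implements thread pools periodically. The framework generates co░
Error handling validates database records periodically.                     ░
                                                                            ░
                                                                            ░
                                                                            ░
                                                                            ░
                                                                            ░
                                                                            ▼


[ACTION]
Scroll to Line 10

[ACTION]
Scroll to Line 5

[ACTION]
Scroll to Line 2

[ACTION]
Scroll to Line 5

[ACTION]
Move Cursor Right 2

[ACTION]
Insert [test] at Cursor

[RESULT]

Datest█a processing monitors incoming requests reliably. The algorithm monit▲
The system transforms batch operations efficiently.                         █
This module transforms memory allocations asynchronously. The algorithm opti░
                                                                            ░
Error handling maintains network connections periodically.                  ░
                                                                            ░
Error handling implements incoming requests efficiently.                    ░
The pipeline generates batch operations concurrently. Error handling impleme░
                                                                            ░
This module coordinates configuration files sequentially. Error handling imp░
                                                                            ░
This module coordinates database records reliably. Each component maintains ░
Each component optimizes queue items periodically. This module handles confi░
Each component generates thread pools asynchronously. Each component monitor░
                                                                            ░
The process validates incoming requests reliably. The framework handles thre░
                                                                            ░
Each component maintains thread pools sequentially. Each component coordinat░
The process implements thread pools periodically. The framework generates co░
Error handling validates database records periodically.                     ░
                                                                            ░
                                                                            ░
                                                                            ░
                                                                            ░
                                                                            ░
                                                                            ▼
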